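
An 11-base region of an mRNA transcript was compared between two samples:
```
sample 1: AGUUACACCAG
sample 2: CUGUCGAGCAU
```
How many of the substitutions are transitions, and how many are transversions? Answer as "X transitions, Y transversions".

Mismatches (1-based):
position 1: A→C (purine→pyrimidine, transversion)
position 2: G→U (purine→pyrimidine, transversion)
position 3: U→G (pyrimidine→purine, transversion)
position 5: A→C (purine→pyrimidine, transversion)
position 6: C→G (pyrimidine→purine, transversion)
position 8: C→G (pyrimidine→purine, transversion)
position 11: G→U (purine→pyrimidine, transversion)

0 transitions, 7 transversions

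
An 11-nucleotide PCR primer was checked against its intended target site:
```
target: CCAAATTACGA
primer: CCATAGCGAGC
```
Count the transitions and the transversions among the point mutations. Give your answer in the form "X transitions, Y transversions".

Mismatches (1-based):
position 4: A→T (purine→pyrimidine, transversion)
position 6: T→G (pyrimidine→purine, transversion)
position 7: T→C (pyrimidine→pyrimidine, transition)
position 8: A→G (purine→purine, transition)
position 9: C→A (pyrimidine→purine, transversion)
position 11: A→C (purine→pyrimidine, transversion)

2 transitions, 4 transversions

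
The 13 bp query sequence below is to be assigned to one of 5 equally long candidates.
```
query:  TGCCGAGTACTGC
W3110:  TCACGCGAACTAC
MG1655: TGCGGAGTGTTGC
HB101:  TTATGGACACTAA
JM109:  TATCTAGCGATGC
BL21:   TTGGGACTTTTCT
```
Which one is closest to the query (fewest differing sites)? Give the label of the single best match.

Hamming distances to query — W3110: 5; MG1655: 3; HB101: 8; JM109: 6; BL21: 8.
Smallest is MG1655 with 3 mismatches.

MG1655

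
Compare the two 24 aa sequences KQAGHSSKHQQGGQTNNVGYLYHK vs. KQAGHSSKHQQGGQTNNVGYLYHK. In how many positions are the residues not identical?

No positions differ; the sequences are identical.

0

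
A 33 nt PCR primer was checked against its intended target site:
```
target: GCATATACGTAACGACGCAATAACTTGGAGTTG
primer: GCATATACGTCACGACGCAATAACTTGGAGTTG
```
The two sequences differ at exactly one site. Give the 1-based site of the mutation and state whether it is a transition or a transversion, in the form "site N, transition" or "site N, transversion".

site 11, transversion

The sequences differ only at site 11: A→C (purine→pyrimidine), a transversion.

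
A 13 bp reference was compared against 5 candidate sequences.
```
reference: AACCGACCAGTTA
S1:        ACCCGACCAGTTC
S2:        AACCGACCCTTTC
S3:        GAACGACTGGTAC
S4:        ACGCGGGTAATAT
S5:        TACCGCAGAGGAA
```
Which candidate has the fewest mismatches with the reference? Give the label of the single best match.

S1

S1 differs at 2 bases; S2 differs at 3 bases; S3 differs at 6 bases; S4 differs at 8 bases; S5 differs at 6 bases. The closest is S1.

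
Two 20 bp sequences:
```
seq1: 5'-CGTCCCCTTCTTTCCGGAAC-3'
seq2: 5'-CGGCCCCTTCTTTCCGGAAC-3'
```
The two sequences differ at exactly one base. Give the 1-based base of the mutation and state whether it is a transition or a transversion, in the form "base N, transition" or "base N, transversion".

base 3, transversion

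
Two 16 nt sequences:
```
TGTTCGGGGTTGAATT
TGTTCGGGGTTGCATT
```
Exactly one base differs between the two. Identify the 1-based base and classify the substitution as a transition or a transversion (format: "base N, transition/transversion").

The sequences differ only at base 13: A→C (purine→pyrimidine), a transversion.

base 13, transversion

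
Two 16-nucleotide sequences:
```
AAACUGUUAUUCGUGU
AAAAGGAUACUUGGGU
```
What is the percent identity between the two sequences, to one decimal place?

Mismatches at positions 4, 5, 7, 10, 12, 14 (1-based): 6 of 16.
Identical positions: 10/16 = 62.5% → 62.5%.

62.5%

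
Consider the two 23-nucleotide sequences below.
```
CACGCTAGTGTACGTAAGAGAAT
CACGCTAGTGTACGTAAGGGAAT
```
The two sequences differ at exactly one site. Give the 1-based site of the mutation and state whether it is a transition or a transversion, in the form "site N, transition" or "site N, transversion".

site 19, transition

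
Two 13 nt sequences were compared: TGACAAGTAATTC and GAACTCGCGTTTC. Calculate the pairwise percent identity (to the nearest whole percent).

7 positions differ (1, 2, 5, 6, 8, 9, 10), so 6 of 13 match: 6/13 = 46.15%.

46%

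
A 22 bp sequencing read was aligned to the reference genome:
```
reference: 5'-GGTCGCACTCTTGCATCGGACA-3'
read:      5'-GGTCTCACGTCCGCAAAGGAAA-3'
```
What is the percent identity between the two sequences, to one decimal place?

8 positions differ (5, 9, 10, 11, 12, 16, 17, 21), so 14 of 22 match: 14/22 = 63.64%.

63.6%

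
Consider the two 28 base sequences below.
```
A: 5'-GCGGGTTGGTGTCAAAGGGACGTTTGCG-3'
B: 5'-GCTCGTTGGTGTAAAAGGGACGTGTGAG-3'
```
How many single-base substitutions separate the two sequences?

Comparing position by position, 5 sites differ: 3 (G/T), 4 (G/C), 13 (C/A), 24 (T/G), 27 (C/A).

5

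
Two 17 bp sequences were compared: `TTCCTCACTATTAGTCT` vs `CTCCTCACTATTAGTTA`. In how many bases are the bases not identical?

3

Comparing position by position, 3 bases differ: 1 (T/C), 16 (C/T), 17 (T/A).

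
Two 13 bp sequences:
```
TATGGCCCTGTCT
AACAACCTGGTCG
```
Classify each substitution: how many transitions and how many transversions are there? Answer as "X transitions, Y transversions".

4 transitions, 3 transversions

Mismatches (1-based):
position 1: T→A (pyrimidine→purine, transversion)
position 3: T→C (pyrimidine→pyrimidine, transition)
position 4: G→A (purine→purine, transition)
position 5: G→A (purine→purine, transition)
position 8: C→T (pyrimidine→pyrimidine, transition)
position 9: T→G (pyrimidine→purine, transversion)
position 13: T→G (pyrimidine→purine, transversion)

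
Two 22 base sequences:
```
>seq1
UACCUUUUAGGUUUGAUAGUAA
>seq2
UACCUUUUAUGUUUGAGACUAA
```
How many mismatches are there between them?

Comparing position by position, 3 sites differ: 10 (G/U), 17 (U/G), 19 (G/C).

3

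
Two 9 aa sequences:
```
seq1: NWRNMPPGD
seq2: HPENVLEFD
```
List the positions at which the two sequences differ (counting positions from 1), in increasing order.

1, 2, 3, 5, 6, 7, 8

Differences at position 1 (N→H), position 2 (W→P), position 3 (R→E), position 5 (M→V), position 6 (P→L), position 7 (P→E), position 8 (G→F).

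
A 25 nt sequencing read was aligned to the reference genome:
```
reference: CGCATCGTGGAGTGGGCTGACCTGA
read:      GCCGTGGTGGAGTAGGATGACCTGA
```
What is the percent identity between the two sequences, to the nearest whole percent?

6 positions differ (1, 2, 4, 6, 14, 17), so 19 of 25 match: 19/25 = 76%.

76%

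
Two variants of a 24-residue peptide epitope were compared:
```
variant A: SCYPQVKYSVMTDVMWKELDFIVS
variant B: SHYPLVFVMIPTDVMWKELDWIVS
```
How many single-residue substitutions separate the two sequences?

8

The sequences differ at residues 2, 5, 7, 8, 9, 10, 11, 21 (1-based) — 8 in total.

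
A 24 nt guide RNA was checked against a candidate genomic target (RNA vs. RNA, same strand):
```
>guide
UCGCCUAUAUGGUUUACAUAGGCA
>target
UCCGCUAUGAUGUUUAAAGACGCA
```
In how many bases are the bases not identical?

8

Comparing position by position, 8 bases differ: 3 (G/C), 4 (C/G), 9 (A/G), 10 (U/A), 11 (G/U), 17 (C/A), 19 (U/G), 21 (G/C).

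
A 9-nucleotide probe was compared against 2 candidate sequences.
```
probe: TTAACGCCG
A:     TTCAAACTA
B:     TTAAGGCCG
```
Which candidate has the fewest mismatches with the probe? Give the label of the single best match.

B

Hamming distances to probe — A: 5; B: 1.
Smallest is B with 1 mismatch.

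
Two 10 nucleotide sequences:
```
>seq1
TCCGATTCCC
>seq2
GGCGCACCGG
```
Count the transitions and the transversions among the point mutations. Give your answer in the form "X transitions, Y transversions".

1 transition, 6 transversions

Transitions (purine↔purine or pyrimidine↔pyrimidine): 7 T→C.
Transversions (purine↔pyrimidine): 1 T→G, 2 C→G, 5 A→C, 6 T→A, 9 C→G, 10 C→G.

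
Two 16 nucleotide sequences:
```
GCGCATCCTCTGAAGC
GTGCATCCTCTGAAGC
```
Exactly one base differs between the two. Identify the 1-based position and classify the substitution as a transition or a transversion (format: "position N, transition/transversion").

Position 2 changes C→T. C is a pyrimidine and T is a pyrimidine, so this is a transition.

position 2, transition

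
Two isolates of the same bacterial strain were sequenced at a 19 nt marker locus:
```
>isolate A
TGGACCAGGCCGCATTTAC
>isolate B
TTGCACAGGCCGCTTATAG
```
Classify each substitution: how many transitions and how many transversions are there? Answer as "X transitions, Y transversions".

Mismatches (1-based):
site 2: G→T (purine→pyrimidine, transversion)
site 4: A→C (purine→pyrimidine, transversion)
site 5: C→A (pyrimidine→purine, transversion)
site 14: A→T (purine→pyrimidine, transversion)
site 16: T→A (pyrimidine→purine, transversion)
site 19: C→G (pyrimidine→purine, transversion)

0 transitions, 6 transversions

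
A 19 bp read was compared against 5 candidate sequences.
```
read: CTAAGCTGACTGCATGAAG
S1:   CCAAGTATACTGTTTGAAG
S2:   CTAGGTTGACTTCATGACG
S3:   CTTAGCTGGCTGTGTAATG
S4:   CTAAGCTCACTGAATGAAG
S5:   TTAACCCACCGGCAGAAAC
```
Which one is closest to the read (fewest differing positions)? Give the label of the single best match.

Hamming distances to read — S1: 6; S2: 4; S3: 6; S4: 2; S5: 9.
Smallest is S4 with 2 mismatches.

S4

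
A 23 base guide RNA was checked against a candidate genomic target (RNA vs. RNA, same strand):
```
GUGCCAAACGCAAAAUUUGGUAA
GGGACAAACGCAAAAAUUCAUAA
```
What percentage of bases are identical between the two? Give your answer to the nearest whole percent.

78%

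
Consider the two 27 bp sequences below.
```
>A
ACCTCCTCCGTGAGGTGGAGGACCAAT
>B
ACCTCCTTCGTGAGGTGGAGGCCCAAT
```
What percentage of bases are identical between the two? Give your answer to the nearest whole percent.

Mismatches at positions 8, 22 (1-based): 2 of 27.
Identical positions: 25/27 = 92.59% → 93%.

93%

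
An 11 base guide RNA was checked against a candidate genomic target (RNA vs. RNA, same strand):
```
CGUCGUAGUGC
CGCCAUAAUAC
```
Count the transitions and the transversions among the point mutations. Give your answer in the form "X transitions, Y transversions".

4 transitions, 0 transversions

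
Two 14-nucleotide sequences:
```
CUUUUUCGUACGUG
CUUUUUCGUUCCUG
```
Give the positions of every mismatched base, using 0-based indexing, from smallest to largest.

9, 11

Differences at position 9 (A→U), position 11 (G→C).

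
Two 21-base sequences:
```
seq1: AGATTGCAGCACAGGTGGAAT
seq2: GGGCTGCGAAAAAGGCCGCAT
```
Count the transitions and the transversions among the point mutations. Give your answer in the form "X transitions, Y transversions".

6 transitions, 4 transversions

Mismatches (1-based):
base 1: A→G (purine→purine, transition)
base 3: A→G (purine→purine, transition)
base 4: T→C (pyrimidine→pyrimidine, transition)
base 8: A→G (purine→purine, transition)
base 9: G→A (purine→purine, transition)
base 10: C→A (pyrimidine→purine, transversion)
base 12: C→A (pyrimidine→purine, transversion)
base 16: T→C (pyrimidine→pyrimidine, transition)
base 17: G→C (purine→pyrimidine, transversion)
base 19: A→C (purine→pyrimidine, transversion)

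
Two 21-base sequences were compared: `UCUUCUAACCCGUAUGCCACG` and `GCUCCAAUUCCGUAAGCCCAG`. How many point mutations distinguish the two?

8

The sequences differ at bases 1, 4, 6, 8, 9, 15, 19, 20 (1-based) — 8 in total.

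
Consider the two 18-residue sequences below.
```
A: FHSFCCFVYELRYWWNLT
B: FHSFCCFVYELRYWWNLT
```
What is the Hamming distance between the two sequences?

0

The two sequences are identical at every position.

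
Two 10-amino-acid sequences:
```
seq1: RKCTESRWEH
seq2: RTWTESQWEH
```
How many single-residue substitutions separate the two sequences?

3

Mismatches (1-based): position 2: K→T; position 3: C→W; position 7: R→Q.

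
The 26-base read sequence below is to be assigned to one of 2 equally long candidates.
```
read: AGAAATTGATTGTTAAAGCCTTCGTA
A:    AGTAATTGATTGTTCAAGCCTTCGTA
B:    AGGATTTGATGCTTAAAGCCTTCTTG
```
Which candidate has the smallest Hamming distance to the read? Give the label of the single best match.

A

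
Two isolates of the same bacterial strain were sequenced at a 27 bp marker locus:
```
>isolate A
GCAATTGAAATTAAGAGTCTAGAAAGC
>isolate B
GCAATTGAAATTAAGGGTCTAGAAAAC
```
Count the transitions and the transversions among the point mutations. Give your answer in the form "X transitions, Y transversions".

Transitions (purine↔purine or pyrimidine↔pyrimidine): 16 A→G, 26 G→A.
Transversions (purine↔pyrimidine): none.

2 transitions, 0 transversions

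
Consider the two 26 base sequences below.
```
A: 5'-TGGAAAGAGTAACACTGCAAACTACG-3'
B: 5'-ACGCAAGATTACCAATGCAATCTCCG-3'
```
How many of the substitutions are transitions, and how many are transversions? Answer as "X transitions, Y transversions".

0 transitions, 8 transversions

Mismatches (1-based):
site 1: T→A (pyrimidine→purine, transversion)
site 2: G→C (purine→pyrimidine, transversion)
site 4: A→C (purine→pyrimidine, transversion)
site 9: G→T (purine→pyrimidine, transversion)
site 12: A→C (purine→pyrimidine, transversion)
site 15: C→A (pyrimidine→purine, transversion)
site 21: A→T (purine→pyrimidine, transversion)
site 24: A→C (purine→pyrimidine, transversion)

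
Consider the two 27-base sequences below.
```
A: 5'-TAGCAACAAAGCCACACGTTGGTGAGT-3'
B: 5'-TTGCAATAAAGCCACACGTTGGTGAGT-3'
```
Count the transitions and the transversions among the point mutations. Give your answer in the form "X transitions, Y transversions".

1 transition, 1 transversion

Mismatches (1-based):
site 2: A→T (purine→pyrimidine, transversion)
site 7: C→T (pyrimidine→pyrimidine, transition)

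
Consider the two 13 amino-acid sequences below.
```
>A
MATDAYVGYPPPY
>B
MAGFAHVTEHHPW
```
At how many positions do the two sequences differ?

8

The sequences differ at positions 3, 4, 6, 8, 9, 10, 11, 13 (1-based) — 8 in total.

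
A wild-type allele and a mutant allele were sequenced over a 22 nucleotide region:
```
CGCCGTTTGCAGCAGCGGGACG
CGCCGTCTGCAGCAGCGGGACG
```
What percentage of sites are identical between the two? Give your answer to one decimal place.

1 position differs (7), so 21 of 22 match: 21/22 = 95.45%.

95.5%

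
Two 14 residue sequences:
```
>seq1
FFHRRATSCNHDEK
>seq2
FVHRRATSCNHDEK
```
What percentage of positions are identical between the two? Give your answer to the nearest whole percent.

93%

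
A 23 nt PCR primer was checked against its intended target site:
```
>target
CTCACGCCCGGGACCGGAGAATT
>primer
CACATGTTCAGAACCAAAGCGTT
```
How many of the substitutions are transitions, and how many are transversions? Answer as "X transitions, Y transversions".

8 transitions, 2 transversions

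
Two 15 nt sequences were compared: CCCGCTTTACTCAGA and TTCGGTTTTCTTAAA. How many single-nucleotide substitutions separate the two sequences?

6

The sequences differ at bases 1, 2, 5, 9, 12, 14 (1-based) — 6 in total.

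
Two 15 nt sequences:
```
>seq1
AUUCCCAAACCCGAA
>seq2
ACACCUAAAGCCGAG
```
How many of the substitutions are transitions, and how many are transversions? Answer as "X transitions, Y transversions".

3 transitions, 2 transversions

Mismatches (1-based):
base 2: U→C (pyrimidine→pyrimidine, transition)
base 3: U→A (pyrimidine→purine, transversion)
base 6: C→U (pyrimidine→pyrimidine, transition)
base 10: C→G (pyrimidine→purine, transversion)
base 15: A→G (purine→purine, transition)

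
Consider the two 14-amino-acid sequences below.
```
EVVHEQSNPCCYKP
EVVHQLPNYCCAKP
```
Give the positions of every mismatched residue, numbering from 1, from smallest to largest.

5, 6, 7, 9, 12

Scanning 1-based: 5: E/Q; 6: Q/L; 7: S/P; 9: P/Y; 12: Y/A.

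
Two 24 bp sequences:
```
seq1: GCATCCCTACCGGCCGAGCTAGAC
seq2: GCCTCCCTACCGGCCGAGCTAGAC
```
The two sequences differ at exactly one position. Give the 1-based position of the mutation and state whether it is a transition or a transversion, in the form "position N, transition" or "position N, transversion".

The sequences differ only at position 3: A→C (purine→pyrimidine), a transversion.

position 3, transversion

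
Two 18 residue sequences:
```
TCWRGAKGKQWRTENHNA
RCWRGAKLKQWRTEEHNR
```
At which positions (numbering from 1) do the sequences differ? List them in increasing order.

Scanning 1-based: 1: T/R; 8: G/L; 15: N/E; 18: A/R.

1, 8, 15, 18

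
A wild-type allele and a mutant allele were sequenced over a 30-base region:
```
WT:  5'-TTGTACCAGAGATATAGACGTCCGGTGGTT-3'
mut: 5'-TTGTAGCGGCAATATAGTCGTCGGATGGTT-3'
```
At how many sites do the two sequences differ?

Mismatches (1-based): site 6: C→G; site 8: A→G; site 10: A→C; site 11: G→A; site 18: A→T; site 23: C→G; site 25: G→A.

7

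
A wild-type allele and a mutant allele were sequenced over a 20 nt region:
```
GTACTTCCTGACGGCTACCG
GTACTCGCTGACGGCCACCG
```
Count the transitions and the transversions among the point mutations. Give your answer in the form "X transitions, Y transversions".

Mismatches (1-based):
base 6: T→C (pyrimidine→pyrimidine, transition)
base 7: C→G (pyrimidine→purine, transversion)
base 16: T→C (pyrimidine→pyrimidine, transition)

2 transitions, 1 transversion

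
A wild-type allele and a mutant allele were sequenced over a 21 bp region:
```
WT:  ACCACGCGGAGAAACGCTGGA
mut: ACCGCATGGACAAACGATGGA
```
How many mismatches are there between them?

5

The sequences differ at positions 4, 6, 7, 11, 17 (1-based) — 5 in total.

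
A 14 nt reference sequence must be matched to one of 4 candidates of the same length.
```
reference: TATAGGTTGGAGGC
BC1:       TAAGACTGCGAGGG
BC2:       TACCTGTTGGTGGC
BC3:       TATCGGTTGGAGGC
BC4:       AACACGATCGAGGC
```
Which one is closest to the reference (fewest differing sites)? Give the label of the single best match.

BC3

BC1 differs at 7 sites; BC2 differs at 4 sites; BC3 differs at 1 site; BC4 differs at 5 sites. The closest is BC3.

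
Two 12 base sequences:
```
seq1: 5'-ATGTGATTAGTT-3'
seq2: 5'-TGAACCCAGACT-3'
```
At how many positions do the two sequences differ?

The sequences differ at positions 1, 2, 3, 4, 5, 6, 7, 8, 9, 10, 11 (1-based) — 11 in total.

11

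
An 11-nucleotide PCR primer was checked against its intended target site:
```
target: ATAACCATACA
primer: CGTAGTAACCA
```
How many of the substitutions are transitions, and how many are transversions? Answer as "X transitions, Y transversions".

Mismatches (1-based):
site 1: A→C (purine→pyrimidine, transversion)
site 2: T→G (pyrimidine→purine, transversion)
site 3: A→T (purine→pyrimidine, transversion)
site 5: C→G (pyrimidine→purine, transversion)
site 6: C→T (pyrimidine→pyrimidine, transition)
site 8: T→A (pyrimidine→purine, transversion)
site 9: A→C (purine→pyrimidine, transversion)

1 transition, 6 transversions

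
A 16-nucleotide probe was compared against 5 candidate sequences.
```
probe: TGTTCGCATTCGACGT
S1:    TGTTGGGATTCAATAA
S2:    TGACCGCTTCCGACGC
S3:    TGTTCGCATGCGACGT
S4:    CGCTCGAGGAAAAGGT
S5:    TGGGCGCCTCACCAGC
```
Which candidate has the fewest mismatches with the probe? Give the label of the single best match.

S1 differs at 6 sites; S2 differs at 5 sites; S3 differs at 1 site; S4 differs at 9 sites; S5 differs at 9 sites. The closest is S3.

S3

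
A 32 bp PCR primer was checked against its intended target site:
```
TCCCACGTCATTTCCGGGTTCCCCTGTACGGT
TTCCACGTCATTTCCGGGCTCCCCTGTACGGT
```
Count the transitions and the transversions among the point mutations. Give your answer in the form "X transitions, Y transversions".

Transitions (purine↔purine or pyrimidine↔pyrimidine): 2 C→T, 19 T→C.
Transversions (purine↔pyrimidine): none.

2 transitions, 0 transversions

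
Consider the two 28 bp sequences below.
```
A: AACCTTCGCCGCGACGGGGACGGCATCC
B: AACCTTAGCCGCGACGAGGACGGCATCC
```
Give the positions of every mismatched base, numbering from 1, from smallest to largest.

Scanning 1-based: 7: C/A; 17: G/A.

7, 17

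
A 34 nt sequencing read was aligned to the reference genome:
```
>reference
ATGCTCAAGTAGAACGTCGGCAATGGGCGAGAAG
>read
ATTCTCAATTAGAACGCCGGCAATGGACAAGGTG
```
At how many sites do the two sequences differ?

7

The sequences differ at sites 3, 9, 17, 27, 29, 32, 33 (1-based) — 7 in total.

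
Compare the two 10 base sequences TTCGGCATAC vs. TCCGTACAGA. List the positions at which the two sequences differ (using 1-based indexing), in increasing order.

Scanning 1-based: 2: T/C; 5: G/T; 6: C/A; 7: A/C; 8: T/A; 9: A/G; 10: C/A.

2, 5, 6, 7, 8, 9, 10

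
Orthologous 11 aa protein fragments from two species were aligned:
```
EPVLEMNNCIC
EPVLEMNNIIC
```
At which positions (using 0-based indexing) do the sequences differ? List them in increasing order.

Scanning 0-based: 8: C/I.

8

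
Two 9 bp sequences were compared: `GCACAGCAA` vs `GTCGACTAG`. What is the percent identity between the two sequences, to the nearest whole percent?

6 positions differ (2, 3, 4, 6, 7, 9), so 3 of 9 match: 3/9 = 33.33%.

33%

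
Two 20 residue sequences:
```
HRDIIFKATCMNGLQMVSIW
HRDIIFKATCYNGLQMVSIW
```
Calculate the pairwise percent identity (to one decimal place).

1 position differs (11), so 19 of 20 match: 19/20 = 95%.

95.0%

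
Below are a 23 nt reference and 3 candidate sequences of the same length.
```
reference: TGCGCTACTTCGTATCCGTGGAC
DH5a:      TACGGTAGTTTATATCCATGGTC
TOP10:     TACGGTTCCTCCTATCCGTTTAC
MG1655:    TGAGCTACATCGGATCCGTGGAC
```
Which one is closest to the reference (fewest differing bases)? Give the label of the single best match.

DH5a differs at 7 bases; TOP10 differs at 7 bases; MG1655 differs at 3 bases. The closest is MG1655.

MG1655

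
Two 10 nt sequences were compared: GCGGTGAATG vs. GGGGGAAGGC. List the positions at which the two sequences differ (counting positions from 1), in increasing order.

Scanning 1-based: 2: C/G; 5: T/G; 6: G/A; 8: A/G; 9: T/G; 10: G/C.

2, 5, 6, 8, 9, 10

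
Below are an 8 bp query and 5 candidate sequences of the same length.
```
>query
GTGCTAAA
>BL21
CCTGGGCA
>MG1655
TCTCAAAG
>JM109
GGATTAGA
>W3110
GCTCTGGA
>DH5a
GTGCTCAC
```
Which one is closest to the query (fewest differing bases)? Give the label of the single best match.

DH5a

Hamming distances to query — BL21: 7; MG1655: 5; JM109: 4; W3110: 4; DH5a: 2.
Smallest is DH5a with 2 mismatches.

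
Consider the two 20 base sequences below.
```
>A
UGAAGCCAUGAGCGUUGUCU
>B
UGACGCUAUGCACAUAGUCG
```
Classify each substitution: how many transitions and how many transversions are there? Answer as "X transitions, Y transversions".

Mismatches (1-based):
base 4: A→C (purine→pyrimidine, transversion)
base 7: C→U (pyrimidine→pyrimidine, transition)
base 11: A→C (purine→pyrimidine, transversion)
base 12: G→A (purine→purine, transition)
base 14: G→A (purine→purine, transition)
base 16: U→A (pyrimidine→purine, transversion)
base 20: U→G (pyrimidine→purine, transversion)

3 transitions, 4 transversions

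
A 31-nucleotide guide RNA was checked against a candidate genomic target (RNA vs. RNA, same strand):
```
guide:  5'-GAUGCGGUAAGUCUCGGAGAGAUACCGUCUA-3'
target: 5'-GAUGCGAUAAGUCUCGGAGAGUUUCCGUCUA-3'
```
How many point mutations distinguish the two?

3

The sequences differ at sites 7, 22, 24 (1-based) — 3 in total.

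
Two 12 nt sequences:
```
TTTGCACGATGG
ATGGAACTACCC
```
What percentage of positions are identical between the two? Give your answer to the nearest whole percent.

42%

Mismatches at positions 1, 3, 5, 8, 10, 11, 12 (1-based): 7 of 12.
Identical positions: 5/12 = 41.67% → 42%.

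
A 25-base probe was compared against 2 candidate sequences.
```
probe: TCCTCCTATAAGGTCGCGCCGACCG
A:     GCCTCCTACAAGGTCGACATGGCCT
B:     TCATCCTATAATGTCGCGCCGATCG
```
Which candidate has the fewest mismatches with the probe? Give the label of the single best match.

Hamming distances to probe — A: 8; B: 3.
Smallest is B with 3 mismatches.

B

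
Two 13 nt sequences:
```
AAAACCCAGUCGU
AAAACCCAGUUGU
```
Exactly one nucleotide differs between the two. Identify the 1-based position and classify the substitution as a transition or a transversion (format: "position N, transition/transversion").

Position 11 changes C→U. C is a pyrimidine and U is a pyrimidine, so this is a transition.

position 11, transition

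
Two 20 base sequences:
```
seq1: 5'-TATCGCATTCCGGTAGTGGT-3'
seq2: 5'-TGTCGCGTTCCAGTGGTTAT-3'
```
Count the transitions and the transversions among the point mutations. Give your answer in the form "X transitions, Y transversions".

Mismatches (1-based):
site 2: A→G (purine→purine, transition)
site 7: A→G (purine→purine, transition)
site 12: G→A (purine→purine, transition)
site 15: A→G (purine→purine, transition)
site 18: G→T (purine→pyrimidine, transversion)
site 19: G→A (purine→purine, transition)

5 transitions, 1 transversion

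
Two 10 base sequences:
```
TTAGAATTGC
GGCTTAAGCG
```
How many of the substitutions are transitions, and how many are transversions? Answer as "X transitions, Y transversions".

Mismatches (1-based):
position 1: T→G (pyrimidine→purine, transversion)
position 2: T→G (pyrimidine→purine, transversion)
position 3: A→C (purine→pyrimidine, transversion)
position 4: G→T (purine→pyrimidine, transversion)
position 5: A→T (purine→pyrimidine, transversion)
position 7: T→A (pyrimidine→purine, transversion)
position 8: T→G (pyrimidine→purine, transversion)
position 9: G→C (purine→pyrimidine, transversion)
position 10: C→G (pyrimidine→purine, transversion)

0 transitions, 9 transversions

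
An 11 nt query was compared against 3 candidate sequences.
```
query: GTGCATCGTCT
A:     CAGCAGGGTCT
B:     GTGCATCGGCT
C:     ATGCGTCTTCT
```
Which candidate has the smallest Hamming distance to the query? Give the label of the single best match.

A differs at 4 positions; B differs at 1 position; C differs at 3 positions. The closest is B.

B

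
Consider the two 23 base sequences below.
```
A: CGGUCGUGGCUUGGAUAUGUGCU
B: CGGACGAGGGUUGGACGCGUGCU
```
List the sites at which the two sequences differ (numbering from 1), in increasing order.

4, 7, 10, 16, 17, 18

Differences at site 4 (U→A), site 7 (U→A), site 10 (C→G), site 16 (U→C), site 17 (A→G), site 18 (U→C).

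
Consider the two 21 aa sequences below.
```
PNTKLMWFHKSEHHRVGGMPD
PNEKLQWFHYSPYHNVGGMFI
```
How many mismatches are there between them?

8

Comparing position by position, 8 residues differ: 3 (T/E), 6 (M/Q), 10 (K/Y), 12 (E/P), 13 (H/Y), 15 (R/N), 20 (P/F), 21 (D/I).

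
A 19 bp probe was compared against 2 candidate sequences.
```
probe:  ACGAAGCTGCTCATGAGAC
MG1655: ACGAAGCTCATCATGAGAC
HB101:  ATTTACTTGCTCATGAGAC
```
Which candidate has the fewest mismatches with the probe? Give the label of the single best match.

MG1655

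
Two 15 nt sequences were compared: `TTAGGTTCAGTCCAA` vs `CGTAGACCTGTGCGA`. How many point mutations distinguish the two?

The sequences differ at sites 1, 2, 3, 4, 6, 7, 9, 12, 14 (1-based) — 9 in total.

9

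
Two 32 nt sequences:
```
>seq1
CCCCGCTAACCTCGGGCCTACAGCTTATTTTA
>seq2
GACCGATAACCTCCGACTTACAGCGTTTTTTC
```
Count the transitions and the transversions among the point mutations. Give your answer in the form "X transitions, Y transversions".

2 transitions, 7 transversions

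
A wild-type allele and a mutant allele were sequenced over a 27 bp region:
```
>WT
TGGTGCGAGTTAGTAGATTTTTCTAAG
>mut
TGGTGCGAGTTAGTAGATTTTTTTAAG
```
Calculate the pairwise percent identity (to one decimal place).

96.3%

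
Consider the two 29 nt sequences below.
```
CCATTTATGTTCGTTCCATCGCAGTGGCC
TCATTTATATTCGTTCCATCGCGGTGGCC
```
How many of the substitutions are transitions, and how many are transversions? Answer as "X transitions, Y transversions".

3 transitions, 0 transversions

Transitions (purine↔purine or pyrimidine↔pyrimidine): 1 C→T, 9 G→A, 23 A→G.
Transversions (purine↔pyrimidine): none.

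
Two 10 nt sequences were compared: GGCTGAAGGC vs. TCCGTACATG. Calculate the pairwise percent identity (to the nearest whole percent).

20%

Mismatches at positions 1, 2, 4, 5, 7, 8, 9, 10 (1-based): 8 of 10.
Identical positions: 2/10 = 20% → 20%.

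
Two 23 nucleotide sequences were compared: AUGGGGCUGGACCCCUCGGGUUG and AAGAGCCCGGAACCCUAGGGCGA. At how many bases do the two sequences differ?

9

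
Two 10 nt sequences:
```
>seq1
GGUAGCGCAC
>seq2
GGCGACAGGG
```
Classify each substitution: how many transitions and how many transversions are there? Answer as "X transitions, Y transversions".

5 transitions, 2 transversions

Mismatches (1-based):
position 3: U→C (pyrimidine→pyrimidine, transition)
position 4: A→G (purine→purine, transition)
position 5: G→A (purine→purine, transition)
position 7: G→A (purine→purine, transition)
position 8: C→G (pyrimidine→purine, transversion)
position 9: A→G (purine→purine, transition)
position 10: C→G (pyrimidine→purine, transversion)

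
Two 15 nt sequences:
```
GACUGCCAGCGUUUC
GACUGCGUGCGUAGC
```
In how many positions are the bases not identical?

The sequences differ at positions 7, 8, 13, 14 (1-based) — 4 in total.

4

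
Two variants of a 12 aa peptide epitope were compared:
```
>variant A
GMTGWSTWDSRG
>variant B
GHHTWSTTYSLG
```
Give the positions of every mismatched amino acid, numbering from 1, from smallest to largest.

2, 3, 4, 8, 9, 11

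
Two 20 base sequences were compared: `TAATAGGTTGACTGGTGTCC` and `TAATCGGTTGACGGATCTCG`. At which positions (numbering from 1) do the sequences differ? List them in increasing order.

5, 13, 15, 17, 20

Differences at position 5 (A→C), position 13 (T→G), position 15 (G→A), position 17 (G→C), position 20 (C→G).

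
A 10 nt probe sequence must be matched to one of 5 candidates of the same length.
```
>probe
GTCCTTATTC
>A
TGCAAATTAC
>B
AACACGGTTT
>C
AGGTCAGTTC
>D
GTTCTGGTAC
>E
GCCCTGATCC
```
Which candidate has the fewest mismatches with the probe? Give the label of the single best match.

E

A differs at 7 sites; B differs at 7 sites; C differs at 7 sites; D differs at 4 sites; E differs at 3 sites. The closest is E.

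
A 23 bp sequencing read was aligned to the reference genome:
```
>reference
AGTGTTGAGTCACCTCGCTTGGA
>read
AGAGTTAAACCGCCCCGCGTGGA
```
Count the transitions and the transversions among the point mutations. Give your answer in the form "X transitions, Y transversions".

Mismatches (1-based):
base 3: T→A (pyrimidine→purine, transversion)
base 7: G→A (purine→purine, transition)
base 9: G→A (purine→purine, transition)
base 10: T→C (pyrimidine→pyrimidine, transition)
base 12: A→G (purine→purine, transition)
base 15: T→C (pyrimidine→pyrimidine, transition)
base 19: T→G (pyrimidine→purine, transversion)

5 transitions, 2 transversions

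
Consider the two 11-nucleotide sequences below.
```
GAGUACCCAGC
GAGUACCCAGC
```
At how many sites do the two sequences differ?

The two sequences are identical at every position.

0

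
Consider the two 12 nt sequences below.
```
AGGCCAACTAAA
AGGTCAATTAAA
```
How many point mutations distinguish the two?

2

Comparing position by position, 2 sites differ: 4 (C/T), 8 (C/T).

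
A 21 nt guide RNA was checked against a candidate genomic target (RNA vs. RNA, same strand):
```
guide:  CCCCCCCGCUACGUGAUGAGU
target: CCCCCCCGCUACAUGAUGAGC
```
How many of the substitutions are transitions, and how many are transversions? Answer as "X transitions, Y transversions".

Transitions (purine↔purine or pyrimidine↔pyrimidine): 13 G→A, 21 U→C.
Transversions (purine↔pyrimidine): none.

2 transitions, 0 transversions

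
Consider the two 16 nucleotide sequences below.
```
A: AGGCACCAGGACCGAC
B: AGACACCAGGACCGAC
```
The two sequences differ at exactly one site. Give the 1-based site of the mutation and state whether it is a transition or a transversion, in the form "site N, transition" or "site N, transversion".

site 3, transition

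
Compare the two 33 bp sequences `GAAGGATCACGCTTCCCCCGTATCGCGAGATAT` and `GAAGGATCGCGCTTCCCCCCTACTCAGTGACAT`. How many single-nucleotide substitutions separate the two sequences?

The sequences differ at bases 9, 20, 23, 24, 25, 26, 28, 31 (1-based) — 8 in total.

8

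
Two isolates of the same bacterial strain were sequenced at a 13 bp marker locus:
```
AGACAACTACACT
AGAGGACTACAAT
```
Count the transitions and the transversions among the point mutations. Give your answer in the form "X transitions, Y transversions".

Mismatches (1-based):
base 4: C→G (pyrimidine→purine, transversion)
base 5: A→G (purine→purine, transition)
base 12: C→A (pyrimidine→purine, transversion)

1 transition, 2 transversions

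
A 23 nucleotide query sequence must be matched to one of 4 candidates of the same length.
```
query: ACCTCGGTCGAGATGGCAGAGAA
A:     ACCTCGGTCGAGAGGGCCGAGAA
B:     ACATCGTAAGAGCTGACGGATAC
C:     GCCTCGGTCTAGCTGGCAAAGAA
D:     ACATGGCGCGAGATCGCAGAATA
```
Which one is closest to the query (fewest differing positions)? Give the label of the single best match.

A

Hamming distances to query — A: 2; B: 9; C: 4; D: 7.
Smallest is A with 2 mismatches.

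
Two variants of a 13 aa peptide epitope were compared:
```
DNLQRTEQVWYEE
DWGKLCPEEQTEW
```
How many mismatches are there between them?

The sequences differ at positions 2, 3, 4, 5, 6, 7, 8, 9, 10, 11, 13 (1-based) — 11 in total.

11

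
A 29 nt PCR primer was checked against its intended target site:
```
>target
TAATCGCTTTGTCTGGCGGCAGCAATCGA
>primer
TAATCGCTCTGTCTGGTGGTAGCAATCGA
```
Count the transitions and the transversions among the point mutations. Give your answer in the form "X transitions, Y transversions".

3 transitions, 0 transversions

Transitions (purine↔purine or pyrimidine↔pyrimidine): 9 T→C, 17 C→T, 20 C→T.
Transversions (purine↔pyrimidine): none.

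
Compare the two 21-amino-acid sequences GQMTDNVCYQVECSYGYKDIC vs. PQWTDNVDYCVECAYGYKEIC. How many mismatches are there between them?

The sequences differ at positions 1, 3, 8, 10, 14, 19 (1-based) — 6 in total.

6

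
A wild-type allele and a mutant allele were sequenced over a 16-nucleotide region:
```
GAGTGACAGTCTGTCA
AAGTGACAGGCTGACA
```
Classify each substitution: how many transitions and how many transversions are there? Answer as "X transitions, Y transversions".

1 transition, 2 transversions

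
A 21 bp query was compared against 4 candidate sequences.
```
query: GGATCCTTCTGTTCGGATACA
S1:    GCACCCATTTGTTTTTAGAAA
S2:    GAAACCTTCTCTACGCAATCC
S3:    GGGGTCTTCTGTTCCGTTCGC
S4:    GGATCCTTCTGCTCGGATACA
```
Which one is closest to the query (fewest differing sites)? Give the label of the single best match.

S4

S1 differs at 9 sites; S2 differs at 8 sites; S3 differs at 8 sites; S4 differs at 1 site. The closest is S4.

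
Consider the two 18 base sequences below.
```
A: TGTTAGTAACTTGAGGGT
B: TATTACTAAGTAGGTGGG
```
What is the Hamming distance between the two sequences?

7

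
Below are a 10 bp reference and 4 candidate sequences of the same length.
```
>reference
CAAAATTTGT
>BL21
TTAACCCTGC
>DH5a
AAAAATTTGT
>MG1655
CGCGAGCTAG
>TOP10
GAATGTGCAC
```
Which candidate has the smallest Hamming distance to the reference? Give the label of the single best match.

BL21 differs at 6 bases; DH5a differs at 1 base; MG1655 differs at 7 bases; TOP10 differs at 7 bases. The closest is DH5a.

DH5a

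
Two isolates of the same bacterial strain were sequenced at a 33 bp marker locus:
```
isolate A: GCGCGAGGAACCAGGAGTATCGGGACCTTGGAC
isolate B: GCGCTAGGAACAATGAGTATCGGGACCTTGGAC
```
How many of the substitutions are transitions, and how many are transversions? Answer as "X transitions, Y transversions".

0 transitions, 3 transversions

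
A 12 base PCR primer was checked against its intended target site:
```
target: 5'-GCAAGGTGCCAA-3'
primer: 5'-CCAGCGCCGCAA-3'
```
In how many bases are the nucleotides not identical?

The sequences differ at bases 1, 4, 5, 7, 8, 9 (1-based) — 6 in total.

6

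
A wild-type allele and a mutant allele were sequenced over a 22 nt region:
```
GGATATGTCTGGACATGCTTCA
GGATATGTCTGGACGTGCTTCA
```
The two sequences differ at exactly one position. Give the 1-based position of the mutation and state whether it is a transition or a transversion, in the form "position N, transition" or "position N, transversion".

The sequences differ only at position 15: A→G (purine→purine), a transition.

position 15, transition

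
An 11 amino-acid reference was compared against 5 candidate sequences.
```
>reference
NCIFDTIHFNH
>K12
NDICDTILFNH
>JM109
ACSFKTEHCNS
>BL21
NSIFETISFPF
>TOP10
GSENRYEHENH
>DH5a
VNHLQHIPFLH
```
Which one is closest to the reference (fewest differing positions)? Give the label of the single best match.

K12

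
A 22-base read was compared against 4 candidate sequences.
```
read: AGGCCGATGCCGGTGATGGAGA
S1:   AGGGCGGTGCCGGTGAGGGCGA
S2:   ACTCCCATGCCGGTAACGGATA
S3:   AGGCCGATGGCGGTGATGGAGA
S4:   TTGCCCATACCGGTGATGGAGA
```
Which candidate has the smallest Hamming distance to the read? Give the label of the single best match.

S1 differs at 4 sites; S2 differs at 6 sites; S3 differs at 1 site; S4 differs at 4 sites. The closest is S3.

S3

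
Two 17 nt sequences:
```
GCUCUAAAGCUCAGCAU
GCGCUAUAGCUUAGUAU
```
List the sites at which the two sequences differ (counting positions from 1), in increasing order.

Differences at site 3 (U→G), site 7 (A→U), site 12 (C→U), site 15 (C→U).

3, 7, 12, 15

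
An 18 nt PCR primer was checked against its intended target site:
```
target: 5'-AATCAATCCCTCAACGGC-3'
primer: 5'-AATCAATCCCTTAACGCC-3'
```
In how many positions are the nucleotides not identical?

Mismatches (1-based): position 12: C→T; position 17: G→C.

2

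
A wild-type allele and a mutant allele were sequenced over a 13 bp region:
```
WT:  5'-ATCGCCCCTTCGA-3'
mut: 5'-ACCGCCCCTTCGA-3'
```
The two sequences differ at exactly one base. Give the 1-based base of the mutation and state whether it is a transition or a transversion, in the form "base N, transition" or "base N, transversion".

base 2, transition

The sequences differ only at base 2: T→C (pyrimidine→pyrimidine), a transition.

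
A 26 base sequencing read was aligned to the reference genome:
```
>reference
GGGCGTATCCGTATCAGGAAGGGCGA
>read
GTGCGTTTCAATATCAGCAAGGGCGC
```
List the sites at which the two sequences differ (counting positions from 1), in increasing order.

2, 7, 10, 11, 18, 26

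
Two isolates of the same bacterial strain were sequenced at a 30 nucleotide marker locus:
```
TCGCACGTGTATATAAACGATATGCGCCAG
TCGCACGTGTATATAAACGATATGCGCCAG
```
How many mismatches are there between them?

The two sequences are identical at every position.

0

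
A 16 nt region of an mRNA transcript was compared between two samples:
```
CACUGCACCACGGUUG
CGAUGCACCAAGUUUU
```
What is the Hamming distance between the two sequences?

5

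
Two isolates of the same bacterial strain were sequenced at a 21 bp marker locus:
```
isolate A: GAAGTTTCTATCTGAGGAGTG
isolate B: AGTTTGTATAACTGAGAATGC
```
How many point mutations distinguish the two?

Comparing position by position, 11 bases differ: 1 (G/A), 2 (A/G), 3 (A/T), 4 (G/T), 6 (T/G), 8 (C/A), 11 (T/A), 17 (G/A), 19 (G/T), 20 (T/G), 21 (G/C).

11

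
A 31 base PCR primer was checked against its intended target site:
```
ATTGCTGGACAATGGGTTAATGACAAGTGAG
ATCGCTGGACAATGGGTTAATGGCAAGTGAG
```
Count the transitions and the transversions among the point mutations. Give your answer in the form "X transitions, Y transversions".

2 transitions, 0 transversions

Mismatches (1-based):
base 3: T→C (pyrimidine→pyrimidine, transition)
base 23: A→G (purine→purine, transition)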